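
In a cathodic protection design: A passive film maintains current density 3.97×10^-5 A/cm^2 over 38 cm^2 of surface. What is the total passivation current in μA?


I = i_pass * A, then convert A → μA (×10^6)
I = 3.97×10^-5 * 38 * 10^6 = 1508.6 μA

1508.6 μA


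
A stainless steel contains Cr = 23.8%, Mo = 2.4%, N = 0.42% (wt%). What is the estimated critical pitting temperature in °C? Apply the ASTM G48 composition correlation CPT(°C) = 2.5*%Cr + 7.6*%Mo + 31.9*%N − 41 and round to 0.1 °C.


Apply the ASTM G48 empirical CPT estimate: CPT(°C) = 2.5*%Cr + 7.6*%Mo + 31.9*%N − 41
2.5*23.8 = 59.5; 7.6*2.4 = 18.24; 31.9*0.42 = 13.398
CPT = 59.5 + 18.24 + 13.398 − 41 = 50.138 °C
Rounded to 0.1 °C: CPT ≈ 50.1 °C

50.1 °C


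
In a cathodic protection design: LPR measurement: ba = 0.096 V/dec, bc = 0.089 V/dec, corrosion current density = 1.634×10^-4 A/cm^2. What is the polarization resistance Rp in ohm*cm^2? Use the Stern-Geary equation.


Apply the Stern-Geary equation: Rp = ba*bc / (2.303*icorr*(ba+bc))
ba*bc = 0.096*0.089 = 0.008544
ba+bc = 0.185; 2.303*icorr*(ba+bc) = 2.303*1.634×10^-4*0.185 = 6.9617387×10^-5
Rp = 0.008544 / 6.9617387×10^-5 = 122.7 ohm*cm^2

122.7 ohm*cm^2


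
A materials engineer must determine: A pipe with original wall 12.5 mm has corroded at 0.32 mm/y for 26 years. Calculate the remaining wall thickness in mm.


Remaining wall = original − CR × time
t = 12.5 − 0.32*26 = 12.5 − 8.32 = 4.18 mm

4.18 mm


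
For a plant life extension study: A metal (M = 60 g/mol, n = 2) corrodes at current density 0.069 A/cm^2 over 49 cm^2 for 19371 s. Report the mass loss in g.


Apply Faraday's law: m = i*A*t*M / (n*F)
Total charge passed Q = i*A*t = 0.069*49*19371 = 65493.351 C
m = Q*M/(n*F) = 65493.351*60/(2*96485) = 20.364 g

20.364 g


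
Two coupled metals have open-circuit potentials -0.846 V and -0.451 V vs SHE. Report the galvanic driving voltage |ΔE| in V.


Driving voltage is the absolute potential difference.
|ΔE| = |-0.846 − (-0.451)| = 0.395 V

0.395 V


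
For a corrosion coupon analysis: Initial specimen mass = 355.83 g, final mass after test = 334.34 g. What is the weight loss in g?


Weight loss = initial − final
WL = 355.83 − 334.34 = 21.49 g

21.49 g


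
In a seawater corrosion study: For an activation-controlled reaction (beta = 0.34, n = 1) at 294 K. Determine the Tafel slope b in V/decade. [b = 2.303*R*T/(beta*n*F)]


Apply the Tafel slope relation: b = 2.303*R*T/(beta*n*F)
Numerator: 2.303 * 8.314 * 294 = 5629.26
Denominator: 0.34 * 1 * 96485 = 32804.9
b = 5629.26 / 32804.9 = 0.172 V/decade

0.172 V/decade


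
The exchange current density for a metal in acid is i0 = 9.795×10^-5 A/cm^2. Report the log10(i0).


i0 = 9.795×10^-5 A/cm^2
log10(i0) = -4.009

-4.009


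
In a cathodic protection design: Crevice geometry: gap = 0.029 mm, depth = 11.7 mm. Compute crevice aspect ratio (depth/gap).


Aspect ratio = depth / gap
Ratio = 11.7 / 0.029 = 403.4

403.4


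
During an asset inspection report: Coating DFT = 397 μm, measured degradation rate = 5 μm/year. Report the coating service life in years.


Service life = thickness / degradation rate
Life = 397 / 5 = 79.4 years

79.4 years


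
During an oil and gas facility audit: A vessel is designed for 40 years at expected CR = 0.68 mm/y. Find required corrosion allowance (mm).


Corrosion allowance = CR × design life
CA = 0.68 * 40 = 27.2 mm

27.2 mm


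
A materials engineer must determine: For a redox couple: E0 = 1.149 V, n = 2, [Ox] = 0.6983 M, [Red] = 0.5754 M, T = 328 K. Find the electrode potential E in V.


Apply the Nernst equation: E = E0 + (RT/nF)*ln([Ox]/[Red])
Step 1: RT/nF = 8.314*328/(2*96485) = 0.01413169 V
Step 2: [Ox]/[Red] = 0.6983/0.5754 = 1.213591
Step 3: ln(1.213591) = 0.193584
Step 4: correction = 0.01413169 * 0.193584 = 0.0027 V
E = 1.149 + 0.0027 = 1.1517 V

1.1517 V


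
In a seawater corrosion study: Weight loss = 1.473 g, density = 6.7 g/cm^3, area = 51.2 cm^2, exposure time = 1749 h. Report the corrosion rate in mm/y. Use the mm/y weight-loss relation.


Apply the mm/y weight-loss relation: CR = 87600 * W / (D * A * T)
Numerator: 87600 * 1.473 = 129034.8
Denominator: 6.7 * 51.2 * 1749 = 599976.96
CR = 129034.8 / 599976.96 = 0.2151 mm/y

0.2151 mm/y


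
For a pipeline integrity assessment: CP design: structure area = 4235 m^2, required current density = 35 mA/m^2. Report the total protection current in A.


I = area * current density, then convert mA → A (÷1000)
I = 4235 * 35 / 1000 = 148.23 A

148.23 A


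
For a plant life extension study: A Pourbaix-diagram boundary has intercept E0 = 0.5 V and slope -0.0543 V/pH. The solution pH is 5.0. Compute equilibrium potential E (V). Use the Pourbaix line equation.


Apply the Pourbaix line equation: E = E0 + slope*pH
E = 0.5 + (-0.0543)*5.0 = 0.5 + (-0.2715) = 0.2285 V
Rounded to 3 decimal places: E = 0.229 V

0.229 V


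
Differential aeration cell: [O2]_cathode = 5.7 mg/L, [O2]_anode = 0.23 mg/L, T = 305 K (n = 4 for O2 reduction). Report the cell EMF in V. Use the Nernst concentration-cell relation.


Apply the Nernst concentration-cell relation: E = (RT/nF)*ln(C_cathode/C_anode)
RT/nF = 8.314*305/(4*96485) = 0.00657037 V
ln(5.7/0.23) = 3.21014
E = 0.00657037 * 3.21014 = 0.02109 V

0.02109 V


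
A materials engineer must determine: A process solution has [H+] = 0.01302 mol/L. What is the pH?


pH = −log10[H+]
pH = −log10(0.01302) = 1.89

1.89


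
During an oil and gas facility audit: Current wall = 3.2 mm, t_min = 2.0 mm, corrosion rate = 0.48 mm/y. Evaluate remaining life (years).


Apply the remaining-life relation: RL = (t_current − t_min) / CR
RL = (3.2 − 2.0) / 0.48 = 1.2 / 0.48 = 2.5 years

2.5 years


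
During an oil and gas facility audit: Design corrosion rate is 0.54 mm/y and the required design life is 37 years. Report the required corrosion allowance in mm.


Corrosion allowance = CR × design life
CA = 0.54 * 37 = 19.98 mm

19.98 mm


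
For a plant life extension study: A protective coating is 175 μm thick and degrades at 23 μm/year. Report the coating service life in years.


Service life = thickness / degradation rate
Life = 175 / 23 = 7.6 years

7.6 years


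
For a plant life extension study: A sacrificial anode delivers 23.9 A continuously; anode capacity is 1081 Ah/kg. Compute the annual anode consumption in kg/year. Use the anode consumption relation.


Annual consumption = current * hours per year / capacity
Rate = 23.9 * 8760 / 1081 = 193.7 kg/year

193.7 kg/year


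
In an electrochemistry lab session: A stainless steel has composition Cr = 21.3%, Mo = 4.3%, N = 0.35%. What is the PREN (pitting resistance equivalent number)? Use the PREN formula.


Apply the PREN formula: PREN = Cr + 3.3*Mo + 16*N
PREN = 21.3 + 3.3*4.3 + 16*0.35
PREN = 21.3 + 14.19 + 5.6 = 41.09

41.09


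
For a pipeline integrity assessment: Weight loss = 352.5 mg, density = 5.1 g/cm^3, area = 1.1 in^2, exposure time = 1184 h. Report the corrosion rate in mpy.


Apply the mpy weight-loss relation: CR = 534 * W / (D * A * T)
Numerator: 534 * 352.5 = 188235.0
Denominator: 5.1 * 1.1 * 1184 = 6642.24
CR = 188235.0 / 6642.24 = 28.3391 mpy

28.3391 mpy


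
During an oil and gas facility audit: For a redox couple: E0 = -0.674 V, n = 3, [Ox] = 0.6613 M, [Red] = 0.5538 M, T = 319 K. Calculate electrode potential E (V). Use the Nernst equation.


Apply the Nernst equation: E = E0 + (RT/nF)*ln([Ox]/[Red])
Step 1: RT/nF = 8.314*319/(3*96485) = 0.00916262 V
Step 2: [Ox]/[Red] = 0.6613/0.5538 = 1.194113
Step 3: ln(1.194113) = 0.177404
Step 4: correction = 0.00916262 * 0.177404 = 0.002 V
E = -0.674 + 0.002 = -0.672 V

-0.672 V


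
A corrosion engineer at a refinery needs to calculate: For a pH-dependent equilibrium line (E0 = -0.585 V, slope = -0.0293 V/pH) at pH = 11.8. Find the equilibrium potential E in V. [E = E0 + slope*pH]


Apply the Pourbaix line equation: E = E0 + slope*pH
E = -0.585 + (-0.0293)*11.8 = -0.585 + (-0.34574) = -0.93074 V
Rounded to 3 decimal places: E = -0.931 V

-0.931 V


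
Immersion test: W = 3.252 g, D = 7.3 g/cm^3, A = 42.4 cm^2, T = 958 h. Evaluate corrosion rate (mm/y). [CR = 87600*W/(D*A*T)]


Apply the mm/y weight-loss relation: CR = 87600 * W / (D * A * T)
Numerator: 87600 * 3.252 = 284875.2
Denominator: 7.3 * 42.4 * 958 = 296520.16
CR = 284875.2 / 296520.16 = 0.960728 mm/y

0.960728 mm/y


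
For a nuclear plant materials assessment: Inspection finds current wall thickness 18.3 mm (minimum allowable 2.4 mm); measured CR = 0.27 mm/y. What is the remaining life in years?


Apply the remaining-life relation: RL = (t_current − t_min) / CR
RL = (18.3 − 2.4) / 0.27 = 15.9 / 0.27 = 58.9 years

58.9 years


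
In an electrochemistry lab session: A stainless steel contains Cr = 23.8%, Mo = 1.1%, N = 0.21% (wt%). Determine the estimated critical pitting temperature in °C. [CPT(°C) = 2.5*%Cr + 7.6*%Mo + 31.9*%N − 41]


Apply the ASTM G48 empirical CPT estimate: CPT(°C) = 2.5*%Cr + 7.6*%Mo + 31.9*%N − 41
2.5*23.8 = 59.5; 7.6*1.1 = 8.36; 31.9*0.21 = 6.699
CPT = 59.5 + 8.36 + 6.699 − 41 = 33.559 °C
Rounded to 0.1 °C: CPT ≈ 33.6 °C

33.6 °C


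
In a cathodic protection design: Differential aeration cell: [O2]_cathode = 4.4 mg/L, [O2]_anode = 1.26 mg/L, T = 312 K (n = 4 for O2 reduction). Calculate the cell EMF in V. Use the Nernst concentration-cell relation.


Apply the Nernst concentration-cell relation: E = (RT/nF)*ln(C_cathode/C_anode)
RT/nF = 8.314*312/(4*96485) = 0.00672117 V
ln(4.4/1.26) = 1.25049
E = 0.00672117 * 1.25049 = 0.0084 V

0.0084 V


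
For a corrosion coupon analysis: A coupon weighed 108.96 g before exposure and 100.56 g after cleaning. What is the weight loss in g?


Weight loss = initial − final
WL = 108.96 − 100.56 = 8.4 g

8.4 g


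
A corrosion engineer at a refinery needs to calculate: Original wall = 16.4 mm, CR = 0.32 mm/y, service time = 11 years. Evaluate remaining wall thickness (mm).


Remaining wall = original − CR × time
t = 16.4 − 0.32*11 = 16.4 − 3.52 = 12.88 mm

12.88 mm


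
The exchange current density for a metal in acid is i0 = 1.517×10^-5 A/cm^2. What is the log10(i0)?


i0 = 1.517×10^-5 A/cm^2
log10(i0) = -4.819

-4.819


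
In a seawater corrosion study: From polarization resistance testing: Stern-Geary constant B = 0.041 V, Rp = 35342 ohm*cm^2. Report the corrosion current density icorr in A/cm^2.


Apply the Stern-Geary relation: icorr = B / Rp
icorr = 0.041 / 35342 = 1.16×10^-6 A/cm^2

1.16×10^-6 A/cm^2


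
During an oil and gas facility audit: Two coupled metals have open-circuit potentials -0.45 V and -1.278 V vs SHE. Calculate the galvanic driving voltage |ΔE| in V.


Driving voltage is the absolute potential difference.
|ΔE| = |-0.45 − (-1.278)| = 0.828 V

0.828 V


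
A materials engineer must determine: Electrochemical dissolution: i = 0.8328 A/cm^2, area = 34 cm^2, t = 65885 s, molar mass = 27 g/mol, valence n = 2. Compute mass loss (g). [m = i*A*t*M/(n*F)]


Apply Faraday's law: m = i*A*t*M / (n*F)
Total charge passed Q = i*A*t = 0.8328*34*65885 = 1865546.952 C
m = Q*M/(n*F) = 1865546.952*27/(2*96485) = 261.0238 g

261.0238 g


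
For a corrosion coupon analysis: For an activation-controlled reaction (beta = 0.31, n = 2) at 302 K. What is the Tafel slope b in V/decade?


Apply the Tafel slope relation: b = 2.303*R*T/(beta*n*F)
Numerator: 2.303 * 8.314 * 302 = 5782.44
Denominator: 0.31 * 2 * 96485 = 59820.7
b = 5782.44 / 59820.7 = 0.097 V/decade

0.097 V/decade


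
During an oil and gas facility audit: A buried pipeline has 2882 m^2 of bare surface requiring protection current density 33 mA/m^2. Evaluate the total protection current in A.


I = area * current density, then convert mA → A (÷1000)
I = 2882 * 33 / 1000 = 95.11 A

95.11 A


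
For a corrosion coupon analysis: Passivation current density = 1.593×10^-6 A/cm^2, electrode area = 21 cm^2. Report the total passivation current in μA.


I = i_pass * A, then convert A → μA (×10^6)
I = 1.593×10^-6 * 21 * 10^6 = 33.45 μA

33.45 μA


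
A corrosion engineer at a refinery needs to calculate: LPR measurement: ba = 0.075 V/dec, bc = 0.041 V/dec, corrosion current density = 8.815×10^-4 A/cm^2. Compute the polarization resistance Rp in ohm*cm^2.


Apply the Stern-Geary equation: Rp = ba*bc / (2.303*icorr*(ba+bc))
ba*bc = 0.075*0.041 = 0.003075
ba+bc = 0.116; 2.303*icorr*(ba+bc) = 2.303*8.815×10^-4*0.116 = 2.3549096×10^-4
Rp = 0.003075 / 2.3549096×10^-4 = 13.1 ohm*cm^2

13.1 ohm*cm^2


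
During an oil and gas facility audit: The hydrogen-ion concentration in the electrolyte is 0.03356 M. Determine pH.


pH = −log10[H+]
pH = −log10(0.03356) = 1.47

1.47


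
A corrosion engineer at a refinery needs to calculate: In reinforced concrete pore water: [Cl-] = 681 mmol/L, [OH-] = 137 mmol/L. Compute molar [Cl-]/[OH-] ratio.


Threshold parameter = [Cl-] / [OH-] (molar basis; both in mmol/L, so units cancel)
Ratio = 681 / 137 = 4.97

4.97


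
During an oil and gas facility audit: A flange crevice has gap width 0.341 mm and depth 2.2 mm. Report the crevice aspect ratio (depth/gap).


Aspect ratio = depth / gap
Ratio = 2.2 / 0.341 = 6.5

6.5


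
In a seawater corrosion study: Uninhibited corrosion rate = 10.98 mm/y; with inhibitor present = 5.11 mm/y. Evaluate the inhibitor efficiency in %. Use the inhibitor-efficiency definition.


Apply the inhibitor-efficiency definition: IE = (CR_blank − CR_inh)/CR_blank × 100
IE = (10.98 − 5.11) / 10.98 × 100
IE = 5.87 / 10.98 × 100 = 53.5 %

53.5 %


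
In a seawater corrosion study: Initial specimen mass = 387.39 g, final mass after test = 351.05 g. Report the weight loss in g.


Weight loss = initial − final
WL = 387.39 − 351.05 = 36.34 g

36.34 g


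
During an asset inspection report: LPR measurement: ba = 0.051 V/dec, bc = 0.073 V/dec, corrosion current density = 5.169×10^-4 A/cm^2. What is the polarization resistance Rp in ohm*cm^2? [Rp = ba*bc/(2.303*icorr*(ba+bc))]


Apply the Stern-Geary equation: Rp = ba*bc / (2.303*icorr*(ba+bc))
ba*bc = 0.051*0.073 = 0.003723
ba+bc = 0.124; 2.303*icorr*(ba+bc) = 2.303*5.169×10^-4*0.124 = 1.4761217×10^-4
Rp = 0.003723 / 1.4761217×10^-4 = 25.22 ohm*cm^2

25.22 ohm*cm^2


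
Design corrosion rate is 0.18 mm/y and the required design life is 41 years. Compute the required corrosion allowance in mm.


Corrosion allowance = CR × design life
CA = 0.18 * 41 = 7.38 mm

7.38 mm


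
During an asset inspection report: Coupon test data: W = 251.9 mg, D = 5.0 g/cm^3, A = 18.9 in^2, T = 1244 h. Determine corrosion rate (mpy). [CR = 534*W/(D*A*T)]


Apply the mpy weight-loss relation: CR = 534 * W / (D * A * T)
Numerator: 534 * 251.9 = 134514.6
Denominator: 5.0 * 18.9 * 1244 = 117558.0
CR = 134514.6 / 117558.0 = 1.14424 mpy

1.14424 mpy


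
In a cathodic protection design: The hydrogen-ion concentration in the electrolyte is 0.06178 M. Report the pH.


pH = −log10[H+]
pH = −log10(0.06178) = 1.21

1.21


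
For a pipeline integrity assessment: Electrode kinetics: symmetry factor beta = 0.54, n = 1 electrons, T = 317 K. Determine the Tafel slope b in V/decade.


Apply the Tafel slope relation: b = 2.303*R*T/(beta*n*F)
Numerator: 2.303 * 8.314 * 317 = 6069.64
Denominator: 0.54 * 1 * 96485 = 52101.9
b = 6069.64 / 52101.9 = 0.116 V/decade

0.116 V/decade


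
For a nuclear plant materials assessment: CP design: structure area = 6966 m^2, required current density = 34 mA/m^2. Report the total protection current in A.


I = area * current density, then convert mA → A (÷1000)
I = 6966 * 34 / 1000 = 236.84 A

236.84 A


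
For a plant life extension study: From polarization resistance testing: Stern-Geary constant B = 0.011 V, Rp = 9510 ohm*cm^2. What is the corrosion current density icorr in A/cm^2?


Apply the Stern-Geary relation: icorr = B / Rp
icorr = 0.011 / 9510 = 1.157×10^-6 A/cm^2

1.157×10^-6 A/cm^2


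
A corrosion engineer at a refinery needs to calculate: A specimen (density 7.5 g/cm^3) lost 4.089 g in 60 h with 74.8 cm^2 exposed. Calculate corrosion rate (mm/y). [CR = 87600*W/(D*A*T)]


Apply the mm/y weight-loss relation: CR = 87600 * W / (D * A * T)
Numerator: 87600 * 4.089 = 358196.4
Denominator: 7.5 * 74.8 * 60 = 33660.0
CR = 358196.4 / 33660.0 = 10.641604 mm/y

10.641604 mm/y


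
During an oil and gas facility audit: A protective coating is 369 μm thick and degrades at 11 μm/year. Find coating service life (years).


Service life = thickness / degradation rate
Life = 369 / 11 = 33.5 years

33.5 years


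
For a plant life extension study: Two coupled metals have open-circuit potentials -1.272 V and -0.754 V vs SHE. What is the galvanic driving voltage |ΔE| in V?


Driving voltage is the absolute potential difference.
|ΔE| = |-1.272 − (-0.754)| = 0.518 V

0.518 V


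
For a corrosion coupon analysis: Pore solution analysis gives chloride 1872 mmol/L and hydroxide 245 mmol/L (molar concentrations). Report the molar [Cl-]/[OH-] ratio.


Threshold parameter = [Cl-] / [OH-] (molar basis; both in mmol/L, so units cancel)
Ratio = 1872 / 245 = 7.64

7.64


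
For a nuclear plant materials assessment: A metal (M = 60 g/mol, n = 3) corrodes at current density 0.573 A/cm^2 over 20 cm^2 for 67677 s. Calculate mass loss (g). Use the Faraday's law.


Apply Faraday's law: m = i*A*t*M / (n*F)
Total charge passed Q = i*A*t = 0.573*20*67677 = 775578.42 C
m = Q*M/(n*F) = 775578.42*60/(3*96485) = 160.767 g

160.767 g


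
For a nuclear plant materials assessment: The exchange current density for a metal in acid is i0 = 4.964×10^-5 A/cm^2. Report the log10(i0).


i0 = 4.964×10^-5 A/cm^2
log10(i0) = -4.304

-4.304


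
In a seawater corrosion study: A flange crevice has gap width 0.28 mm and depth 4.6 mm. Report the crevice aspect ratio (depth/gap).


Aspect ratio = depth / gap
Ratio = 4.6 / 0.28 = 16.4

16.4


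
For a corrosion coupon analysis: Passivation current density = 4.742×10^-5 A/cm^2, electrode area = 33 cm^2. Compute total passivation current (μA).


I = i_pass * A, then convert A → μA (×10^6)
I = 4.742×10^-5 * 33 * 10^6 = 1564.86 μA

1564.86 μA


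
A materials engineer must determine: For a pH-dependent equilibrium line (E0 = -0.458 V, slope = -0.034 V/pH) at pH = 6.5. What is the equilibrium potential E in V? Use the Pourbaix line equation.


Apply the Pourbaix line equation: E = E0 + slope*pH
E = -0.458 + (-0.034)*6.5 = -0.458 + (-0.221) = -0.679 V
Rounded to 3 decimal places: E = -0.679 V

-0.679 V


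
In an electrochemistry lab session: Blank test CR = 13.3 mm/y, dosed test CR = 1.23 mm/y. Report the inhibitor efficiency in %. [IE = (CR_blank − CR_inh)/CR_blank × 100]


Apply the inhibitor-efficiency definition: IE = (CR_blank − CR_inh)/CR_blank × 100
IE = (13.3 − 1.23) / 13.3 × 100
IE = 12.07 / 13.3 × 100 = 90.8 %

90.8 %


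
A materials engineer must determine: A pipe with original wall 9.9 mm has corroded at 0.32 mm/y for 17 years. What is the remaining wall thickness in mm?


Remaining wall = original − CR × time
t = 9.9 − 0.32*17 = 9.9 − 5.44 = 4.46 mm

4.46 mm


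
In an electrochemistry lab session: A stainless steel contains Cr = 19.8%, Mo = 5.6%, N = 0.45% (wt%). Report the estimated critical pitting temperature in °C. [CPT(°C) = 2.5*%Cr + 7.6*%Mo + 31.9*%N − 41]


Apply the ASTM G48 empirical CPT estimate: CPT(°C) = 2.5*%Cr + 7.6*%Mo + 31.9*%N − 41
2.5*19.8 = 49.5; 7.6*5.6 = 42.56; 31.9*0.45 = 14.355
CPT = 49.5 + 42.56 + 14.355 − 41 = 65.415 °C
Rounded to 0.1 °C: CPT ≈ 65.4 °C

65.4 °C


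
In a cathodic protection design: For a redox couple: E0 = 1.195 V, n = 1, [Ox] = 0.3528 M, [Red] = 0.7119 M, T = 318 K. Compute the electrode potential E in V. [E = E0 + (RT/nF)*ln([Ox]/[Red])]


Apply the Nernst equation: E = E0 + (RT/nF)*ln([Ox]/[Red])
Step 1: RT/nF = 8.314*318/(1*96485) = 0.02740169 V
Step 2: [Ox]/[Red] = 0.3528/0.7119 = 0.495575
Step 3: ln(0.495575) = -0.702037
Step 4: correction = 0.02740169 * -0.702037 = -0.0192 V
E = 1.195 + -0.0192 = 1.1758 V

1.1758 V


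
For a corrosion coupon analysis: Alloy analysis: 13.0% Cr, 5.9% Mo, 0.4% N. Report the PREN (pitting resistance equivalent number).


Apply the PREN formula: PREN = Cr + 3.3*Mo + 16*N
PREN = 13.0 + 3.3*5.9 + 16*0.4
PREN = 13.0 + 19.47 + 6.4 = 38.87

38.87


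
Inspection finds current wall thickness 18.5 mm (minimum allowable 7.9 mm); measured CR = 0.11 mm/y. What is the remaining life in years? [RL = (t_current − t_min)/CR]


Apply the remaining-life relation: RL = (t_current − t_min) / CR
RL = (18.5 − 7.9) / 0.11 = 10.6 / 0.11 = 96.4 years

96.4 years


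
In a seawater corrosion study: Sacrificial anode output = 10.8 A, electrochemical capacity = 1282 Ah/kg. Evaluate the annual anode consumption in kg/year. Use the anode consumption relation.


Annual consumption = current * hours per year / capacity
Rate = 10.8 * 8760 / 1282 = 73.8 kg/year

73.8 kg/year


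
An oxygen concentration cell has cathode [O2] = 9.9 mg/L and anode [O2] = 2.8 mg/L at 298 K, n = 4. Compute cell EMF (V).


Apply the Nernst concentration-cell relation: E = (RT/nF)*ln(C_cathode/C_anode)
RT/nF = 8.314*298/(4*96485) = 0.00641958 V
ln(9.9/2.8) = 1.26292
E = 0.00641958 * 1.26292 = 0.00811 V

0.00811 V


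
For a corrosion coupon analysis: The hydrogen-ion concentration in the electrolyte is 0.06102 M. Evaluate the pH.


pH = −log10[H+]
pH = −log10(0.06102) = 1.21

1.21


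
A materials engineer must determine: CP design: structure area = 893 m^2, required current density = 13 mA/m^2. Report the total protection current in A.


I = area * current density, then convert mA → A (÷1000)
I = 893 * 13 / 1000 = 11.61 A

11.61 A


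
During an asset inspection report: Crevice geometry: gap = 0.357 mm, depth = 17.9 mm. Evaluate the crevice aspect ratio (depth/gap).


Aspect ratio = depth / gap
Ratio = 17.9 / 0.357 = 50.1

50.1


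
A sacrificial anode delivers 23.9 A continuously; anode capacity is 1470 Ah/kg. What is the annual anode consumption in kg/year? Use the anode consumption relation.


Annual consumption = current * hours per year / capacity
Rate = 23.9 * 8760 / 1470 = 142.4 kg/year

142.4 kg/year


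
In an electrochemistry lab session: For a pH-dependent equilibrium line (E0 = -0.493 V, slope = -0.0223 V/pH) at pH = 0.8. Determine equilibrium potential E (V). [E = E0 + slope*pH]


Apply the Pourbaix line equation: E = E0 + slope*pH
E = -0.493 + (-0.0223)*0.8 = -0.493 + (-0.01784) = -0.51084 V
Rounded to 3 decimal places: E = -0.511 V

-0.511 V


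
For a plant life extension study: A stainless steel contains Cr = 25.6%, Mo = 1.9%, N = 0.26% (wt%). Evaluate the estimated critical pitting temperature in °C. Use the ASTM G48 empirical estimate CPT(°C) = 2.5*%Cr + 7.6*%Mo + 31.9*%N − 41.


Apply the ASTM G48 empirical CPT estimate: CPT(°C) = 2.5*%Cr + 7.6*%Mo + 31.9*%N − 41
2.5*25.6 = 64; 7.6*1.9 = 14.44; 31.9*0.26 = 8.294
CPT = 64 + 14.44 + 8.294 − 41 = 45.734 °C
Rounded to 0.1 °C: CPT ≈ 45.7 °C

45.7 °C


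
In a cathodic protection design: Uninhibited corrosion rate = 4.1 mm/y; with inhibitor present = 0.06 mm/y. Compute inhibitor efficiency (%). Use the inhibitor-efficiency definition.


Apply the inhibitor-efficiency definition: IE = (CR_blank − CR_inh)/CR_blank × 100
IE = (4.1 − 0.06) / 4.1 × 100
IE = 4.04 / 4.1 × 100 = 98.5 %

98.5 %


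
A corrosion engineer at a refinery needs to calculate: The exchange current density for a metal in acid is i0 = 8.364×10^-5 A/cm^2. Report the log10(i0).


i0 = 8.364×10^-5 A/cm^2
log10(i0) = -4.078

-4.078


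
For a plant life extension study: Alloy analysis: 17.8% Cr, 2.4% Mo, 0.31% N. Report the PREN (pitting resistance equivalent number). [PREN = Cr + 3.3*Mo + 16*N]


Apply the PREN formula: PREN = Cr + 3.3*Mo + 16*N
PREN = 17.8 + 3.3*2.4 + 16*0.31
PREN = 17.8 + 7.92 + 4.96 = 30.68

30.68


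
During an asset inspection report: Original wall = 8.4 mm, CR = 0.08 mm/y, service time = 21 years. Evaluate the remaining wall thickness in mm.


Remaining wall = original − CR × time
t = 8.4 − 0.08*21 = 8.4 − 1.68 = 6.72 mm

6.72 mm


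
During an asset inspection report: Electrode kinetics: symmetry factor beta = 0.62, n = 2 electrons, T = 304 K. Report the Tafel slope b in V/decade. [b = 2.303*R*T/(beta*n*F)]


Apply the Tafel slope relation: b = 2.303*R*T/(beta*n*F)
Numerator: 2.303 * 8.314 * 304 = 5820.73
Denominator: 0.62 * 2 * 96485 = 119641.4
b = 5820.73 / 119641.4 = 0.0487 V/decade

0.0487 V/decade


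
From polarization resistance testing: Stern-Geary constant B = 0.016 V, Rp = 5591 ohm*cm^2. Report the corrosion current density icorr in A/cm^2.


Apply the Stern-Geary relation: icorr = B / Rp
icorr = 0.016 / 5591 = 2.862×10^-6 A/cm^2

2.862×10^-6 A/cm^2


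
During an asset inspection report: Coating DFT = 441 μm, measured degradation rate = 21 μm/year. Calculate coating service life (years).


Service life = thickness / degradation rate
Life = 441 / 21 = 21.0 years

21.0 years


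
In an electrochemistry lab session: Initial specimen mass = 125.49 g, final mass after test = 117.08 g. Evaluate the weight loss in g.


Weight loss = initial − final
WL = 125.49 − 117.08 = 8.41 g

8.41 g


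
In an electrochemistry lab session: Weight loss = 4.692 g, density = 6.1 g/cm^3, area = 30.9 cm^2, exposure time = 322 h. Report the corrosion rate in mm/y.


Apply the mm/y weight-loss relation: CR = 87600 * W / (D * A * T)
Numerator: 87600 * 4.692 = 411019.2
Denominator: 6.1 * 30.9 * 322 = 60693.78
CR = 411019.2 / 60693.78 = 6.77202 mm/y

6.77202 mm/y


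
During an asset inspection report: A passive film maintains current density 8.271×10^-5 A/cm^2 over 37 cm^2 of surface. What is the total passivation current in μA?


I = i_pass * A, then convert A → μA (×10^6)
I = 8.271×10^-5 * 37 * 10^6 = 3060.27 μA

3060.27 μA


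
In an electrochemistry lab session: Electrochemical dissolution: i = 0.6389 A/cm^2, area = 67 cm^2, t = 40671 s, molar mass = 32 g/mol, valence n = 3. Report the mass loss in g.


Apply Faraday's law: m = i*A*t*M / (n*F)
Total charge passed Q = i*A*t = 0.6389*67*40671 = 1740975.0273 C
m = Q*M/(n*F) = 1740975.0273*32/(3*96485) = 192.4693 g

192.4693 g


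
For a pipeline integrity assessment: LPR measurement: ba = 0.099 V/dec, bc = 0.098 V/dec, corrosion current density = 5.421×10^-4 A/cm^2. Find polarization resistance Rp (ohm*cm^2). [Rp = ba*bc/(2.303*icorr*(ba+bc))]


Apply the Stern-Geary equation: Rp = ba*bc / (2.303*icorr*(ba+bc))
ba*bc = 0.099*0.098 = 0.009702
ba+bc = 0.197; 2.303*icorr*(ba+bc) = 2.303*5.421×10^-4*0.197 = 2.4594589×10^-4
Rp = 0.009702 / 2.4594589×10^-4 = 39.45 ohm*cm^2

39.45 ohm*cm^2


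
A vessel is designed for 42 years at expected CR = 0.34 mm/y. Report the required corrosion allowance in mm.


Corrosion allowance = CR × design life
CA = 0.34 * 42 = 14.28 mm

14.28 mm


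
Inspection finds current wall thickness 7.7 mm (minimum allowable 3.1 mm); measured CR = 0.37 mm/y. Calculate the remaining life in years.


Apply the remaining-life relation: RL = (t_current − t_min) / CR
RL = (7.7 − 3.1) / 0.37 = 4.6 / 0.37 = 12.4 years

12.4 years


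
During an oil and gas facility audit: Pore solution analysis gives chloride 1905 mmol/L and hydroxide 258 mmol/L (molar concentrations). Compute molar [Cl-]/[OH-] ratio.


Threshold parameter = [Cl-] / [OH-] (molar basis; both in mmol/L, so units cancel)
Ratio = 1905 / 258 = 7.38

7.38


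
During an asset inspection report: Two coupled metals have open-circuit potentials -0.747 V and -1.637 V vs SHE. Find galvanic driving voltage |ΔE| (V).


Driving voltage is the absolute potential difference.
|ΔE| = |-0.747 − (-1.637)| = 0.89 V

0.89 V


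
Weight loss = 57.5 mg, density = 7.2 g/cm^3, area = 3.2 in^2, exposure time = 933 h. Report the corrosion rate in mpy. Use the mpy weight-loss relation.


Apply the mpy weight-loss relation: CR = 534 * W / (D * A * T)
Numerator: 534 * 57.5 = 30705.0
Denominator: 7.2 * 3.2 * 933 = 21496.32
CR = 30705.0 / 21496.32 = 1.4284 mpy

1.4284 mpy


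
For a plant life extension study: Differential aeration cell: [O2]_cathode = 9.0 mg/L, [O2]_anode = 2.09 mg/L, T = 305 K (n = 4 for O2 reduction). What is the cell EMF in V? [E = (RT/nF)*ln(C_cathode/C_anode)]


Apply the Nernst concentration-cell relation: E = (RT/nF)*ln(C_cathode/C_anode)
RT/nF = 8.314*305/(4*96485) = 0.00657037 V
ln(9.0/2.09) = 1.46006
E = 0.00657037 * 1.46006 = 0.00959 V

0.00959 V


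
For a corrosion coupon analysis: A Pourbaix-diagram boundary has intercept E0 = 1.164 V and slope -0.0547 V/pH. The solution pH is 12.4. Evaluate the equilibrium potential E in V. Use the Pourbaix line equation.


Apply the Pourbaix line equation: E = E0 + slope*pH
E = 1.164 + (-0.0547)*12.4 = 1.164 + (-0.67828) = 0.48572 V
Rounded to 4 decimal places: E = 0.4857 V

0.4857 V


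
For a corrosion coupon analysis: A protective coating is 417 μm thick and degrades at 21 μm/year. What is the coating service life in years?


Service life = thickness / degradation rate
Life = 417 / 21 = 19.9 years

19.9 years


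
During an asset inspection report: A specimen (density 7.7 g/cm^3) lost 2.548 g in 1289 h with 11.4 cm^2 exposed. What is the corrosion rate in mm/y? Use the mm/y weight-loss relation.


Apply the mm/y weight-loss relation: CR = 87600 * W / (D * A * T)
Numerator: 87600 * 2.548 = 223204.8
Denominator: 7.7 * 11.4 * 1289 = 113148.42
CR = 223204.8 / 113148.42 = 1.972673 mm/y

1.972673 mm/y


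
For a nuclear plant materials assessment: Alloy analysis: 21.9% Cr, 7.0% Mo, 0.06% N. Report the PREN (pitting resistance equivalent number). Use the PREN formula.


Apply the PREN formula: PREN = Cr + 3.3*Mo + 16*N
PREN = 21.9 + 3.3*7.0 + 16*0.06
PREN = 21.9 + 23.1 + 0.96 = 45.96

45.96


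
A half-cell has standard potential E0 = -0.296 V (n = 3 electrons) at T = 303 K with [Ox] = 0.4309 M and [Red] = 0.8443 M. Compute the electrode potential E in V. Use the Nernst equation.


Apply the Nernst equation: E = E0 + (RT/nF)*ln([Ox]/[Red])
Step 1: RT/nF = 8.314*303/(3*96485) = 0.00870305 V
Step 2: [Ox]/[Red] = 0.4309/0.8443 = 0.510364
Step 3: ln(0.510364) = -0.672631
Step 4: correction = 0.00870305 * -0.672631 = -0.0059 V
E = -0.296 + -0.0059 = -0.3019 V

-0.3019 V


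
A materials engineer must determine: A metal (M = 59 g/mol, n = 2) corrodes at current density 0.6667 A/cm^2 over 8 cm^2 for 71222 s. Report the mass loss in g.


Apply Faraday's law: m = i*A*t*M / (n*F)
Total charge passed Q = i*A*t = 0.6667*8*71222 = 379869.6592 C
m = Q*M/(n*F) = 379869.6592*59/(2*96485) = 116.144 g

116.144 g


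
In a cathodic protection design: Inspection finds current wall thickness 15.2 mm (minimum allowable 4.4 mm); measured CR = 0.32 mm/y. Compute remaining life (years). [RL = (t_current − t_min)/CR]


Apply the remaining-life relation: RL = (t_current − t_min) / CR
RL = (15.2 − 4.4) / 0.32 = 10.8 / 0.32 = 33.8 years

33.8 years


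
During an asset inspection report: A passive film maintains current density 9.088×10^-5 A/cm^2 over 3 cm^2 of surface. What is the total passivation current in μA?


I = i_pass * A, then convert A → μA (×10^6)
I = 9.088×10^-5 * 3 * 10^6 = 272.64 μA

272.64 μA


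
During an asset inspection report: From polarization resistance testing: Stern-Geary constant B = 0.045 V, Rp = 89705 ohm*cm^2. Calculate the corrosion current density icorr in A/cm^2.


Apply the Stern-Geary relation: icorr = B / Rp
icorr = 0.045 / 89705 = 5.016×10^-7 A/cm^2

5.016×10^-7 A/cm^2


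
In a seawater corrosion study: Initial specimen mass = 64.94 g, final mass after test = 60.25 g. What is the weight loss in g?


Weight loss = initial − final
WL = 64.94 − 60.25 = 4.69 g

4.69 g


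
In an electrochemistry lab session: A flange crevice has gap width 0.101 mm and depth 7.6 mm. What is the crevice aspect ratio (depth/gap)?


Aspect ratio = depth / gap
Ratio = 7.6 / 0.101 = 75.2

75.2


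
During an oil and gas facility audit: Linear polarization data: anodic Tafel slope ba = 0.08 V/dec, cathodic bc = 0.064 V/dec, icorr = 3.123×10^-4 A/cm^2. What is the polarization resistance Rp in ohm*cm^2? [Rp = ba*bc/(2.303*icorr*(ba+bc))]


Apply the Stern-Geary equation: Rp = ba*bc / (2.303*icorr*(ba+bc))
ba*bc = 0.08*0.064 = 0.00512
ba+bc = 0.144; 2.303*icorr*(ba+bc) = 2.303*3.123×10^-4*0.144 = 1.0356867×10^-4
Rp = 0.00512 / 1.0356867×10^-4 = 49.4 ohm*cm^2

49.4 ohm*cm^2


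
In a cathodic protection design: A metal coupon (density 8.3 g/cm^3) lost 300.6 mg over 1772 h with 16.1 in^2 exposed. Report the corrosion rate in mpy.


Apply the mpy weight-loss relation: CR = 534 * W / (D * A * T)
Numerator: 534 * 300.6 = 160520.4
Denominator: 8.3 * 16.1 * 1772 = 236792.36
CR = 160520.4 / 236792.36 = 0.6779 mpy

0.6779 mpy


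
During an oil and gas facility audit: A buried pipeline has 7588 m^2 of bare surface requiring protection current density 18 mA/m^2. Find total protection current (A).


I = area * current density, then convert mA → A (÷1000)
I = 7588 * 18 / 1000 = 136.58 A

136.58 A


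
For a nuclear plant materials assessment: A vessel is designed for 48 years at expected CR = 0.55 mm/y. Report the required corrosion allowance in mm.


Corrosion allowance = CR × design life
CA = 0.55 * 48 = 26.4 mm

26.4 mm


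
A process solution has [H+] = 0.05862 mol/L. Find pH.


pH = −log10[H+]
pH = −log10(0.05862) = 1.23

1.23


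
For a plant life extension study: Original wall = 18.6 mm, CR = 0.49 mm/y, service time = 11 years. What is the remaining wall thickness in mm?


Remaining wall = original − CR × time
t = 18.6 − 0.49*11 = 18.6 − 5.39 = 13.21 mm

13.21 mm


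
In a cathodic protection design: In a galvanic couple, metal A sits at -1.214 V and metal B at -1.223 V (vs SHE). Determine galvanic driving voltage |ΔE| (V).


Driving voltage is the absolute potential difference.
|ΔE| = |-1.214 − (-1.223)| = 0.009 V

0.009 V


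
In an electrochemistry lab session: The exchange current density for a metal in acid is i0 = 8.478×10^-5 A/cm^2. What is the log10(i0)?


i0 = 8.478×10^-5 A/cm^2
log10(i0) = -4.072

-4.072


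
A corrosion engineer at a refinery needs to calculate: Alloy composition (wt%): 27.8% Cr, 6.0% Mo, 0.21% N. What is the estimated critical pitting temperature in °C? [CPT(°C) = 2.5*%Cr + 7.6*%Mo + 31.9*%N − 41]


Apply the ASTM G48 empirical CPT estimate: CPT(°C) = 2.5*%Cr + 7.6*%Mo + 31.9*%N − 41
2.5*27.8 = 69.5; 7.6*6.0 = 45.6; 31.9*0.21 = 6.699
CPT = 69.5 + 45.6 + 6.699 − 41 = 80.799 °C
Rounded to 0.1 °C: CPT ≈ 80.8 °C

80.8 °C


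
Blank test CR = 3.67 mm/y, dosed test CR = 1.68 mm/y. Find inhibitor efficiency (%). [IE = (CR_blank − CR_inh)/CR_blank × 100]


Apply the inhibitor-efficiency definition: IE = (CR_blank − CR_inh)/CR_blank × 100
IE = (3.67 − 1.68) / 3.67 × 100
IE = 1.99 / 3.67 × 100 = 54.2 %

54.2 %


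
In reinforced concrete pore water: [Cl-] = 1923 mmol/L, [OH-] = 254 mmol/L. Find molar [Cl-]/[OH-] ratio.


Threshold parameter = [Cl-] / [OH-] (molar basis; both in mmol/L, so units cancel)
Ratio = 1923 / 254 = 7.57

7.57


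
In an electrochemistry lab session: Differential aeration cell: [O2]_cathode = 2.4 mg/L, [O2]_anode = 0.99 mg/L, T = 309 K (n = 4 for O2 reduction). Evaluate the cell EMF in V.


Apply the Nernst concentration-cell relation: E = (RT/nF)*ln(C_cathode/C_anode)
RT/nF = 8.314*309/(4*96485) = 0.00665654 V
ln(2.4/0.99) = 0.88552
E = 0.00665654 * 0.88552 = 0.00589 V

0.00589 V


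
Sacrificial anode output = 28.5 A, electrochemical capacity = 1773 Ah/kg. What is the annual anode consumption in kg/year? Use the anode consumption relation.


Annual consumption = current * hours per year / capacity
Rate = 28.5 * 8760 / 1773 = 140.8 kg/year

140.8 kg/year


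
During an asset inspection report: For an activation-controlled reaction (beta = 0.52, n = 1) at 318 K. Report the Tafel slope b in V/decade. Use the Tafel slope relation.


Apply the Tafel slope relation: b = 2.303*R*T/(beta*n*F)
Numerator: 2.303 * 8.314 * 318 = 6088.79
Denominator: 0.52 * 1 * 96485 = 50172.2
b = 6088.79 / 50172.2 = 0.1214 V/decade

0.1214 V/decade


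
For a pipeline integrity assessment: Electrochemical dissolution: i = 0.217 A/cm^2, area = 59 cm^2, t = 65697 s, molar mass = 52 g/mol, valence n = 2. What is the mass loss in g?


Apply Faraday's law: m = i*A*t*M / (n*F)
Total charge passed Q = i*A*t = 0.217*59*65697 = 841118.691 C
m = Q*M/(n*F) = 841118.691*52/(2*96485) = 226.658 g

226.658 g


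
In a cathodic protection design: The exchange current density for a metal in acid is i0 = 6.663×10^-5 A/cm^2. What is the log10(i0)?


i0 = 6.663×10^-5 A/cm^2
log10(i0) = -4.176

-4.176


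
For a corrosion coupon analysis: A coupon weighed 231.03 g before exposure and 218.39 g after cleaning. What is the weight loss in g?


Weight loss = initial − final
WL = 231.03 − 218.39 = 12.64 g

12.64 g


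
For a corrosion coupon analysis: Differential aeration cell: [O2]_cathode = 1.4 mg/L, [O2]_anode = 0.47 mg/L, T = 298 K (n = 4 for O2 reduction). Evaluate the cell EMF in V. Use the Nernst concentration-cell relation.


Apply the Nernst concentration-cell relation: E = (RT/nF)*ln(C_cathode/C_anode)
RT/nF = 8.314*298/(4*96485) = 0.00641958 V
ln(1.4/0.47) = 1.09149
E = 0.00641958 * 1.09149 = 0.00701 V

0.00701 V


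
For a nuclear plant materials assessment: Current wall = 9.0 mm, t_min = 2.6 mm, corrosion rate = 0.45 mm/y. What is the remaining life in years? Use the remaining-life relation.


Apply the remaining-life relation: RL = (t_current − t_min) / CR
RL = (9.0 − 2.6) / 0.45 = 6.4 / 0.45 = 14.2 years

14.2 years


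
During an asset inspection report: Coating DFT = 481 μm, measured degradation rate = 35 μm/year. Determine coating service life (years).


Service life = thickness / degradation rate
Life = 481 / 35 = 13.7 years

13.7 years


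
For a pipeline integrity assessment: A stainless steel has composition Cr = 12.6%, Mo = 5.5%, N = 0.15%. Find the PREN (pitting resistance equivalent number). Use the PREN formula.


Apply the PREN formula: PREN = Cr + 3.3*Mo + 16*N
PREN = 12.6 + 3.3*5.5 + 16*0.15
PREN = 12.6 + 18.15 + 2.4 = 33.15

33.15


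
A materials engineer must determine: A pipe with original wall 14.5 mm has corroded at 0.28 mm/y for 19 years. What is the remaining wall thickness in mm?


Remaining wall = original − CR × time
t = 14.5 − 0.28*19 = 14.5 − 5.32 = 9.18 mm

9.18 mm


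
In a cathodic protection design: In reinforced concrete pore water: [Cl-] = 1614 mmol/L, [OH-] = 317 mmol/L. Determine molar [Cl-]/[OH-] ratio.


Threshold parameter = [Cl-] / [OH-] (molar basis; both in mmol/L, so units cancel)
Ratio = 1614 / 317 = 5.09

5.09


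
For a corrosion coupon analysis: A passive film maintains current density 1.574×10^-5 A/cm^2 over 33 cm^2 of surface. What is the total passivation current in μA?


I = i_pass * A, then convert A → μA (×10^6)
I = 1.574×10^-5 * 33 * 10^6 = 519.42 μA

519.42 μA


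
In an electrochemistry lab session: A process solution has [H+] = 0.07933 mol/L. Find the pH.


pH = −log10[H+]
pH = −log10(0.07933) = 1.1

1.1


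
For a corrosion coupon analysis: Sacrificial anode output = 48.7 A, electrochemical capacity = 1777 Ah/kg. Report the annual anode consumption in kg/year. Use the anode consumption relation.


Annual consumption = current * hours per year / capacity
Rate = 48.7 * 8760 / 1777 = 240.1 kg/year

240.1 kg/year
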